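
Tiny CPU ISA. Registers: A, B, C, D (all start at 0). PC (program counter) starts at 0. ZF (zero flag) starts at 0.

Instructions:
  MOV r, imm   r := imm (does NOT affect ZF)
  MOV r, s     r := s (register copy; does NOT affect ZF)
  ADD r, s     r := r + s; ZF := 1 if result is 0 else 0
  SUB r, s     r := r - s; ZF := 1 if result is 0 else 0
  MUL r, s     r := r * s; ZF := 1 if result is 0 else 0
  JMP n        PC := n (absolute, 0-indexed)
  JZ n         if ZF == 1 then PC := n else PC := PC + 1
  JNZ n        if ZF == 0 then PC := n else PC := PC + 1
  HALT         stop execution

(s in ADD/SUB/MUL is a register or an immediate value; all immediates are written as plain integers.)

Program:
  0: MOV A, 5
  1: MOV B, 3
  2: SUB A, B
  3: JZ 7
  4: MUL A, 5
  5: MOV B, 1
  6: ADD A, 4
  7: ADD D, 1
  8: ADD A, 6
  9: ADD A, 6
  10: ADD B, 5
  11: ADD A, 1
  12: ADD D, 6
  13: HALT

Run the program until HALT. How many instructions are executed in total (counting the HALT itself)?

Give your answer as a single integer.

Answer: 14

Derivation:
Step 1: PC=0 exec 'MOV A, 5'. After: A=5 B=0 C=0 D=0 ZF=0 PC=1
Step 2: PC=1 exec 'MOV B, 3'. After: A=5 B=3 C=0 D=0 ZF=0 PC=2
Step 3: PC=2 exec 'SUB A, B'. After: A=2 B=3 C=0 D=0 ZF=0 PC=3
Step 4: PC=3 exec 'JZ 7'. After: A=2 B=3 C=0 D=0 ZF=0 PC=4
Step 5: PC=4 exec 'MUL A, 5'. After: A=10 B=3 C=0 D=0 ZF=0 PC=5
Step 6: PC=5 exec 'MOV B, 1'. After: A=10 B=1 C=0 D=0 ZF=0 PC=6
Step 7: PC=6 exec 'ADD A, 4'. After: A=14 B=1 C=0 D=0 ZF=0 PC=7
Step 8: PC=7 exec 'ADD D, 1'. After: A=14 B=1 C=0 D=1 ZF=0 PC=8
Step 9: PC=8 exec 'ADD A, 6'. After: A=20 B=1 C=0 D=1 ZF=0 PC=9
Step 10: PC=9 exec 'ADD A, 6'. After: A=26 B=1 C=0 D=1 ZF=0 PC=10
Step 11: PC=10 exec 'ADD B, 5'. After: A=26 B=6 C=0 D=1 ZF=0 PC=11
Step 12: PC=11 exec 'ADD A, 1'. After: A=27 B=6 C=0 D=1 ZF=0 PC=12
Step 13: PC=12 exec 'ADD D, 6'. After: A=27 B=6 C=0 D=7 ZF=0 PC=13
Step 14: PC=13 exec 'HALT'. After: A=27 B=6 C=0 D=7 ZF=0 PC=13 HALTED
Total instructions executed: 14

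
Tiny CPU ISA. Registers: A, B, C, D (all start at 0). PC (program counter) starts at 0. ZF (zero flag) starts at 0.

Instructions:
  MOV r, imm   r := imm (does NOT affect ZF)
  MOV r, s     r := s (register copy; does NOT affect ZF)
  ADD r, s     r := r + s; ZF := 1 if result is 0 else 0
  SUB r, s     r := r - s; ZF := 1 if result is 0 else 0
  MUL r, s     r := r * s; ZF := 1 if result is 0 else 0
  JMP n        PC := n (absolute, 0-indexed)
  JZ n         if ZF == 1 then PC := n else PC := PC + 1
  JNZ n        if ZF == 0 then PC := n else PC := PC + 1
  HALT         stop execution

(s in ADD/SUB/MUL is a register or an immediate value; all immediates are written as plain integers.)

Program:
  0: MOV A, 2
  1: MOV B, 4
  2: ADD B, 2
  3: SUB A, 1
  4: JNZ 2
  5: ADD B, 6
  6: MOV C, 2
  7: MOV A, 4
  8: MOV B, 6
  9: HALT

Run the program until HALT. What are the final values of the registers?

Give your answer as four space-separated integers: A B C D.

Answer: 4 6 2 0

Derivation:
Step 1: PC=0 exec 'MOV A, 2'. After: A=2 B=0 C=0 D=0 ZF=0 PC=1
Step 2: PC=1 exec 'MOV B, 4'. After: A=2 B=4 C=0 D=0 ZF=0 PC=2
Step 3: PC=2 exec 'ADD B, 2'. After: A=2 B=6 C=0 D=0 ZF=0 PC=3
Step 4: PC=3 exec 'SUB A, 1'. After: A=1 B=6 C=0 D=0 ZF=0 PC=4
Step 5: PC=4 exec 'JNZ 2'. After: A=1 B=6 C=0 D=0 ZF=0 PC=2
Step 6: PC=2 exec 'ADD B, 2'. After: A=1 B=8 C=0 D=0 ZF=0 PC=3
Step 7: PC=3 exec 'SUB A, 1'. After: A=0 B=8 C=0 D=0 ZF=1 PC=4
Step 8: PC=4 exec 'JNZ 2'. After: A=0 B=8 C=0 D=0 ZF=1 PC=5
Step 9: PC=5 exec 'ADD B, 6'. After: A=0 B=14 C=0 D=0 ZF=0 PC=6
Step 10: PC=6 exec 'MOV C, 2'. After: A=0 B=14 C=2 D=0 ZF=0 PC=7
Step 11: PC=7 exec 'MOV A, 4'. After: A=4 B=14 C=2 D=0 ZF=0 PC=8
Step 12: PC=8 exec 'MOV B, 6'. After: A=4 B=6 C=2 D=0 ZF=0 PC=9
Step 13: PC=9 exec 'HALT'. After: A=4 B=6 C=2 D=0 ZF=0 PC=9 HALTED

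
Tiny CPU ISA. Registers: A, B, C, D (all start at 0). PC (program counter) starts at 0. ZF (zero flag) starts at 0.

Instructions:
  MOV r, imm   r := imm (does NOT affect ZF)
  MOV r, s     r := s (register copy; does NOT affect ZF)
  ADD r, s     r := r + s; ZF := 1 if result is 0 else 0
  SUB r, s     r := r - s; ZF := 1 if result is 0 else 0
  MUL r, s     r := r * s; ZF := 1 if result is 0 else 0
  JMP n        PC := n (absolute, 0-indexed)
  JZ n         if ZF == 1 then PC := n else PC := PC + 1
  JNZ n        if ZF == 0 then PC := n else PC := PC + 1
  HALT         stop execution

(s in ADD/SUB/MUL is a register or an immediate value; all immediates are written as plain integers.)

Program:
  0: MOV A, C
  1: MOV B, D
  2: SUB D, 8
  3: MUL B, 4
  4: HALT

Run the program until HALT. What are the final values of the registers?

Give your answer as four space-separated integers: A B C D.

Step 1: PC=0 exec 'MOV A, C'. After: A=0 B=0 C=0 D=0 ZF=0 PC=1
Step 2: PC=1 exec 'MOV B, D'. After: A=0 B=0 C=0 D=0 ZF=0 PC=2
Step 3: PC=2 exec 'SUB D, 8'. After: A=0 B=0 C=0 D=-8 ZF=0 PC=3
Step 4: PC=3 exec 'MUL B, 4'. After: A=0 B=0 C=0 D=-8 ZF=1 PC=4
Step 5: PC=4 exec 'HALT'. After: A=0 B=0 C=0 D=-8 ZF=1 PC=4 HALTED

Answer: 0 0 0 -8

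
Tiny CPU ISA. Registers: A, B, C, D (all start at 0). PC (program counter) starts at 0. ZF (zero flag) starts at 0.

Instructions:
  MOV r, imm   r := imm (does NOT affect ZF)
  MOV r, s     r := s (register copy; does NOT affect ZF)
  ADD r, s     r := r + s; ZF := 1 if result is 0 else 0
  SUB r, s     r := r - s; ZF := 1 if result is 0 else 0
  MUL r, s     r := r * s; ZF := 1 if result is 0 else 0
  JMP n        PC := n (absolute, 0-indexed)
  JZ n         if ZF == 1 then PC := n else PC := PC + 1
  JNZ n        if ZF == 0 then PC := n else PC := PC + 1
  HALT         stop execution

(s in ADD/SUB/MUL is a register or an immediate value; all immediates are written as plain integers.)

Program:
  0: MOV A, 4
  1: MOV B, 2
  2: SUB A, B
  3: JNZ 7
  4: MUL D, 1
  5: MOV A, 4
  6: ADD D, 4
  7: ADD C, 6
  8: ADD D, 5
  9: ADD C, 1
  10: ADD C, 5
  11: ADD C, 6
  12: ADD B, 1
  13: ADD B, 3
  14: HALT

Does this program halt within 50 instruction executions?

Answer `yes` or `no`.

Answer: yes

Derivation:
Step 1: PC=0 exec 'MOV A, 4'. After: A=4 B=0 C=0 D=0 ZF=0 PC=1
Step 2: PC=1 exec 'MOV B, 2'. After: A=4 B=2 C=0 D=0 ZF=0 PC=2
Step 3: PC=2 exec 'SUB A, B'. After: A=2 B=2 C=0 D=0 ZF=0 PC=3
Step 4: PC=3 exec 'JNZ 7'. After: A=2 B=2 C=0 D=0 ZF=0 PC=7
Step 5: PC=7 exec 'ADD C, 6'. After: A=2 B=2 C=6 D=0 ZF=0 PC=8
Step 6: PC=8 exec 'ADD D, 5'. After: A=2 B=2 C=6 D=5 ZF=0 PC=9
Step 7: PC=9 exec 'ADD C, 1'. After: A=2 B=2 C=7 D=5 ZF=0 PC=10
Step 8: PC=10 exec 'ADD C, 5'. After: A=2 B=2 C=12 D=5 ZF=0 PC=11
Step 9: PC=11 exec 'ADD C, 6'. After: A=2 B=2 C=18 D=5 ZF=0 PC=12
Step 10: PC=12 exec 'ADD B, 1'. After: A=2 B=3 C=18 D=5 ZF=0 PC=13
Step 11: PC=13 exec 'ADD B, 3'. After: A=2 B=6 C=18 D=5 ZF=0 PC=14
Step 12: PC=14 exec 'HALT'. After: A=2 B=6 C=18 D=5 ZF=0 PC=14 HALTED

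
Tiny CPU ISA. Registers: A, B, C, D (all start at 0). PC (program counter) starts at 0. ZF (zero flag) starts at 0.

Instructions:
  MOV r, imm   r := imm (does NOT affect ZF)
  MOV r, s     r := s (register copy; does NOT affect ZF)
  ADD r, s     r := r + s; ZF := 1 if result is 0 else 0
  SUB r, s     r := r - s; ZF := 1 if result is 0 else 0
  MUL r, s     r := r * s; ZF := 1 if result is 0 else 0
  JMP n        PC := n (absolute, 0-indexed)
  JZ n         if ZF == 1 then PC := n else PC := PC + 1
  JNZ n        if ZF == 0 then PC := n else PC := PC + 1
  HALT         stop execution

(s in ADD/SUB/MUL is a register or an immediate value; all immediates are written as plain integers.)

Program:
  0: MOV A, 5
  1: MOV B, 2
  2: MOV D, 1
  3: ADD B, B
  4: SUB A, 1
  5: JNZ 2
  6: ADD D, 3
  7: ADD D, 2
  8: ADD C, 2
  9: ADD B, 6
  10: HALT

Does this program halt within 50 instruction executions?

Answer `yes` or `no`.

Answer: yes

Derivation:
Step 1: PC=0 exec 'MOV A, 5'. After: A=5 B=0 C=0 D=0 ZF=0 PC=1
Step 2: PC=1 exec 'MOV B, 2'. After: A=5 B=2 C=0 D=0 ZF=0 PC=2
Step 3: PC=2 exec 'MOV D, 1'. After: A=5 B=2 C=0 D=1 ZF=0 PC=3
Step 4: PC=3 exec 'ADD B, B'. After: A=5 B=4 C=0 D=1 ZF=0 PC=4
Step 5: PC=4 exec 'SUB A, 1'. After: A=4 B=4 C=0 D=1 ZF=0 PC=5
Step 6: PC=5 exec 'JNZ 2'. After: A=4 B=4 C=0 D=1 ZF=0 PC=2
Step 7: PC=2 exec 'MOV D, 1'. After: A=4 B=4 C=0 D=1 ZF=0 PC=3
Step 8: PC=3 exec 'ADD B, B'. After: A=4 B=8 C=0 D=1 ZF=0 PC=4
Step 9: PC=4 exec 'SUB A, 1'. After: A=3 B=8 C=0 D=1 ZF=0 PC=5
Step 10: PC=5 exec 'JNZ 2'. After: A=3 B=8 C=0 D=1 ZF=0 PC=2
Step 11: PC=2 exec 'MOV D, 1'. After: A=3 B=8 C=0 D=1 ZF=0 PC=3
Step 12: PC=3 exec 'ADD B, B'. After: A=3 B=16 C=0 D=1 ZF=0 PC=4
Step 13: PC=4 exec 'SUB A, 1'. After: A=2 B=16 C=0 D=1 ZF=0 PC=5
Step 14: PC=5 exec 'JNZ 2'. After: A=2 B=16 C=0 D=1 ZF=0 PC=2
Step 15: PC=2 exec 'MOV D, 1'. After: A=2 B=16 C=0 D=1 ZF=0 PC=3
Step 16: PC=3 exec 'ADD B, B'. After: A=2 B=32 C=0 D=1 ZF=0 PC=4
Step 17: PC=4 exec 'SUB A, 1'. After: A=1 B=32 C=0 D=1 ZF=0 PC=5
Step 18: PC=5 exec 'JNZ 2'. After: A=1 B=32 C=0 D=1 ZF=0 PC=2
Step 19: PC=2 exec 'MOV D, 1'. After: A=1 B=32 C=0 D=1 ZF=0 PC=3
Step 20: PC=3 exec 'ADD B, B'. After: A=1 B=64 C=0 D=1 ZF=0 PC=4
Step 21: PC=4 exec 'SUB A, 1'. After: A=0 B=64 C=0 D=1 ZF=1 PC=5
Step 22: PC=5 exec 'JNZ 2'. After: A=0 B=64 C=0 D=1 ZF=1 PC=6
Step 23: PC=6 exec 'ADD D, 3'. After: A=0 B=64 C=0 D=4 ZF=0 PC=7
Step 24: PC=7 exec 'ADD D, 2'. After: A=0 B=64 C=0 D=6 ZF=0 PC=8
Step 25: PC=8 exec 'ADD C, 2'. After: A=0 B=64 C=2 D=6 ZF=0 PC=9
Step 26: PC=9 exec 'ADD B, 6'. After: A=0 B=70 C=2 D=6 ZF=0 PC=10
Step 27: PC=10 exec 'HALT'. After: A=0 B=70 C=2 D=6 ZF=0 PC=10 HALTED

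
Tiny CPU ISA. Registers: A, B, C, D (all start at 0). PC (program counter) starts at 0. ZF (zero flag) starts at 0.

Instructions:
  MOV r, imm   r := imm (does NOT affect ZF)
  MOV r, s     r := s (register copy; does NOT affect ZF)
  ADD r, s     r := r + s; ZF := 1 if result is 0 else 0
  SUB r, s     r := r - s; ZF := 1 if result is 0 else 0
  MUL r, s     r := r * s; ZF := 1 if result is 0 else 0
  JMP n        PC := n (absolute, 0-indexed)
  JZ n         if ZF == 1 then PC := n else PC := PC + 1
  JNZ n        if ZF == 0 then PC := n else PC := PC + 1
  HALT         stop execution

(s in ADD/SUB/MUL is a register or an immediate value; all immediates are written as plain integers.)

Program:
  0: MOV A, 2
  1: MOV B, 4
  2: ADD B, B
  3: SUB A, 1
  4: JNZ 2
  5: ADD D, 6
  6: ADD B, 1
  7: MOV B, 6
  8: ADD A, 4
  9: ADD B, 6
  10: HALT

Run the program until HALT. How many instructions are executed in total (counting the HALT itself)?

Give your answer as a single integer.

Answer: 14

Derivation:
Step 1: PC=0 exec 'MOV A, 2'. After: A=2 B=0 C=0 D=0 ZF=0 PC=1
Step 2: PC=1 exec 'MOV B, 4'. After: A=2 B=4 C=0 D=0 ZF=0 PC=2
Step 3: PC=2 exec 'ADD B, B'. After: A=2 B=8 C=0 D=0 ZF=0 PC=3
Step 4: PC=3 exec 'SUB A, 1'. After: A=1 B=8 C=0 D=0 ZF=0 PC=4
Step 5: PC=4 exec 'JNZ 2'. After: A=1 B=8 C=0 D=0 ZF=0 PC=2
Step 6: PC=2 exec 'ADD B, B'. After: A=1 B=16 C=0 D=0 ZF=0 PC=3
Step 7: PC=3 exec 'SUB A, 1'. After: A=0 B=16 C=0 D=0 ZF=1 PC=4
Step 8: PC=4 exec 'JNZ 2'. After: A=0 B=16 C=0 D=0 ZF=1 PC=5
Step 9: PC=5 exec 'ADD D, 6'. After: A=0 B=16 C=0 D=6 ZF=0 PC=6
Step 10: PC=6 exec 'ADD B, 1'. After: A=0 B=17 C=0 D=6 ZF=0 PC=7
Step 11: PC=7 exec 'MOV B, 6'. After: A=0 B=6 C=0 D=6 ZF=0 PC=8
Step 12: PC=8 exec 'ADD A, 4'. After: A=4 B=6 C=0 D=6 ZF=0 PC=9
Step 13: PC=9 exec 'ADD B, 6'. After: A=4 B=12 C=0 D=6 ZF=0 PC=10
Step 14: PC=10 exec 'HALT'. After: A=4 B=12 C=0 D=6 ZF=0 PC=10 HALTED
Total instructions executed: 14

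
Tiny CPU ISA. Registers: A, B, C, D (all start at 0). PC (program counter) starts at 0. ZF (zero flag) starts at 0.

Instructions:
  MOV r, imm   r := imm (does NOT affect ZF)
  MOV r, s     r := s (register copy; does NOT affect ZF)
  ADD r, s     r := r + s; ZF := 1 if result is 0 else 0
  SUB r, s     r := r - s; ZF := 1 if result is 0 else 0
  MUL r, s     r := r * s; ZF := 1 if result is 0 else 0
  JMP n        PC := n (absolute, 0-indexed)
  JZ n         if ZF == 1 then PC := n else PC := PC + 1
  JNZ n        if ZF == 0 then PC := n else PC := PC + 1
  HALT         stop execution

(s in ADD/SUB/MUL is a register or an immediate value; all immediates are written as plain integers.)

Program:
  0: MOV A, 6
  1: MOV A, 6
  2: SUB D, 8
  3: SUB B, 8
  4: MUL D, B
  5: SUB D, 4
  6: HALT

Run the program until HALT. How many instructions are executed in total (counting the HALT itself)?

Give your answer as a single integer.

Step 1: PC=0 exec 'MOV A, 6'. After: A=6 B=0 C=0 D=0 ZF=0 PC=1
Step 2: PC=1 exec 'MOV A, 6'. After: A=6 B=0 C=0 D=0 ZF=0 PC=2
Step 3: PC=2 exec 'SUB D, 8'. After: A=6 B=0 C=0 D=-8 ZF=0 PC=3
Step 4: PC=3 exec 'SUB B, 8'. After: A=6 B=-8 C=0 D=-8 ZF=0 PC=4
Step 5: PC=4 exec 'MUL D, B'. After: A=6 B=-8 C=0 D=64 ZF=0 PC=5
Step 6: PC=5 exec 'SUB D, 4'. After: A=6 B=-8 C=0 D=60 ZF=0 PC=6
Step 7: PC=6 exec 'HALT'. After: A=6 B=-8 C=0 D=60 ZF=0 PC=6 HALTED
Total instructions executed: 7

Answer: 7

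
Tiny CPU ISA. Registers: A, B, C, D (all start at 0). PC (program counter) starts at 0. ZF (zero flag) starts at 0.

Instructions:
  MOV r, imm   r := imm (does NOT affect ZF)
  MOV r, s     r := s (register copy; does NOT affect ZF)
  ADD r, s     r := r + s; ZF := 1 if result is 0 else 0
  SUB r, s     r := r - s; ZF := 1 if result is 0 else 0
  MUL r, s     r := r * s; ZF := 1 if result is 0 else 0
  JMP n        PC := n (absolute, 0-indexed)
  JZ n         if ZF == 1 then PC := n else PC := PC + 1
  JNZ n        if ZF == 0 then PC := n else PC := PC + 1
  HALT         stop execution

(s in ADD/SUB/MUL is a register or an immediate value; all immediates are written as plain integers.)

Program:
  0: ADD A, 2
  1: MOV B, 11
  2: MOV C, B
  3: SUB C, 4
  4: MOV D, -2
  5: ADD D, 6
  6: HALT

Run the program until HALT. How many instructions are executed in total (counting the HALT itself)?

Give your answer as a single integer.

Answer: 7

Derivation:
Step 1: PC=0 exec 'ADD A, 2'. After: A=2 B=0 C=0 D=0 ZF=0 PC=1
Step 2: PC=1 exec 'MOV B, 11'. After: A=2 B=11 C=0 D=0 ZF=0 PC=2
Step 3: PC=2 exec 'MOV C, B'. After: A=2 B=11 C=11 D=0 ZF=0 PC=3
Step 4: PC=3 exec 'SUB C, 4'. After: A=2 B=11 C=7 D=0 ZF=0 PC=4
Step 5: PC=4 exec 'MOV D, -2'. After: A=2 B=11 C=7 D=-2 ZF=0 PC=5
Step 6: PC=5 exec 'ADD D, 6'. After: A=2 B=11 C=7 D=4 ZF=0 PC=6
Step 7: PC=6 exec 'HALT'. After: A=2 B=11 C=7 D=4 ZF=0 PC=6 HALTED
Total instructions executed: 7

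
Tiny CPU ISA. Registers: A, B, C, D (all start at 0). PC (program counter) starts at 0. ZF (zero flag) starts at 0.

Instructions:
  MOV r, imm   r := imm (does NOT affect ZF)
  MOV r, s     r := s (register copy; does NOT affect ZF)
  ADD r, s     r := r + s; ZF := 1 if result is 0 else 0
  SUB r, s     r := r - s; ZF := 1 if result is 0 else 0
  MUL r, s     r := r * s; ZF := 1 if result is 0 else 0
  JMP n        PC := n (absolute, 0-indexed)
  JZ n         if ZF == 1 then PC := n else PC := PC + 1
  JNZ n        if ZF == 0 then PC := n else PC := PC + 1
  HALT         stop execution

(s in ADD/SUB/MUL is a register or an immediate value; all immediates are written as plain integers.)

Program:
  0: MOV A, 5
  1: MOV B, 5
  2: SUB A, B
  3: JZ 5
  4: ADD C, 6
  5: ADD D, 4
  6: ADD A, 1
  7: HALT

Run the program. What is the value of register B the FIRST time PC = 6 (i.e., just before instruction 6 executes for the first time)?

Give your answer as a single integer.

Step 1: PC=0 exec 'MOV A, 5'. After: A=5 B=0 C=0 D=0 ZF=0 PC=1
Step 2: PC=1 exec 'MOV B, 5'. After: A=5 B=5 C=0 D=0 ZF=0 PC=2
Step 3: PC=2 exec 'SUB A, B'. After: A=0 B=5 C=0 D=0 ZF=1 PC=3
Step 4: PC=3 exec 'JZ 5'. After: A=0 B=5 C=0 D=0 ZF=1 PC=5
Step 5: PC=5 exec 'ADD D, 4'. After: A=0 B=5 C=0 D=4 ZF=0 PC=6
First time PC=6: B=5

5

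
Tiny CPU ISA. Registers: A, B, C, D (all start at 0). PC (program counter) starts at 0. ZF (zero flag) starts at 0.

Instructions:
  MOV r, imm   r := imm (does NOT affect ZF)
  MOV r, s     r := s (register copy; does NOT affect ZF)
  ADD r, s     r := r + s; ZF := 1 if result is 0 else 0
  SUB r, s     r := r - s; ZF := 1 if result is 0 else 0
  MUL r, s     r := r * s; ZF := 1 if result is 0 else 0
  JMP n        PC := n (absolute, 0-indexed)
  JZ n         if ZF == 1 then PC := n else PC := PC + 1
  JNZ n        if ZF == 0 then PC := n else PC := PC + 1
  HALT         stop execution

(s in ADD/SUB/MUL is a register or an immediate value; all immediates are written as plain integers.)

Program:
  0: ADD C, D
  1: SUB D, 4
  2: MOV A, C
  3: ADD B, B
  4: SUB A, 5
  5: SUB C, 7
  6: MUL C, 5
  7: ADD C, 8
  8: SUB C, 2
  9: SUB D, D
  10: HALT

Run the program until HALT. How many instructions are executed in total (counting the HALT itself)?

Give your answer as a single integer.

Step 1: PC=0 exec 'ADD C, D'. After: A=0 B=0 C=0 D=0 ZF=1 PC=1
Step 2: PC=1 exec 'SUB D, 4'. After: A=0 B=0 C=0 D=-4 ZF=0 PC=2
Step 3: PC=2 exec 'MOV A, C'. After: A=0 B=0 C=0 D=-4 ZF=0 PC=3
Step 4: PC=3 exec 'ADD B, B'. After: A=0 B=0 C=0 D=-4 ZF=1 PC=4
Step 5: PC=4 exec 'SUB A, 5'. After: A=-5 B=0 C=0 D=-4 ZF=0 PC=5
Step 6: PC=5 exec 'SUB C, 7'. After: A=-5 B=0 C=-7 D=-4 ZF=0 PC=6
Step 7: PC=6 exec 'MUL C, 5'. After: A=-5 B=0 C=-35 D=-4 ZF=0 PC=7
Step 8: PC=7 exec 'ADD C, 8'. After: A=-5 B=0 C=-27 D=-4 ZF=0 PC=8
Step 9: PC=8 exec 'SUB C, 2'. After: A=-5 B=0 C=-29 D=-4 ZF=0 PC=9
Step 10: PC=9 exec 'SUB D, D'. After: A=-5 B=0 C=-29 D=0 ZF=1 PC=10
Step 11: PC=10 exec 'HALT'. After: A=-5 B=0 C=-29 D=0 ZF=1 PC=10 HALTED
Total instructions executed: 11

Answer: 11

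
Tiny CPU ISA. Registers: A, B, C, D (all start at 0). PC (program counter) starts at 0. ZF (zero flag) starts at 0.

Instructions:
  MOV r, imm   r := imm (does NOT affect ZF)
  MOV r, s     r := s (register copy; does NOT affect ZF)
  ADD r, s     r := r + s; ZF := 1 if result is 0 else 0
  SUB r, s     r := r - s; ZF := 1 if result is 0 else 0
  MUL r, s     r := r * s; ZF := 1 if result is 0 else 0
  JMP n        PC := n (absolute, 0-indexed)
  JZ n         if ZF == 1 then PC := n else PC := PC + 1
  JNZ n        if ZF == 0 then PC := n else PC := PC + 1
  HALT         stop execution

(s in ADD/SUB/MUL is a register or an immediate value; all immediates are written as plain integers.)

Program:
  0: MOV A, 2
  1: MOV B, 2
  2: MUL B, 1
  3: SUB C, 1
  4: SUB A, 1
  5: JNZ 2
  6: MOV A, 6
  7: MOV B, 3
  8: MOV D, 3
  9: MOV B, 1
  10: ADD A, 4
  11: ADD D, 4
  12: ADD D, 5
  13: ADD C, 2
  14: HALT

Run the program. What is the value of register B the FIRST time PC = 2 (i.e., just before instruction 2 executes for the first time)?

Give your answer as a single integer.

Step 1: PC=0 exec 'MOV A, 2'. After: A=2 B=0 C=0 D=0 ZF=0 PC=1
Step 2: PC=1 exec 'MOV B, 2'. After: A=2 B=2 C=0 D=0 ZF=0 PC=2
First time PC=2: B=2

2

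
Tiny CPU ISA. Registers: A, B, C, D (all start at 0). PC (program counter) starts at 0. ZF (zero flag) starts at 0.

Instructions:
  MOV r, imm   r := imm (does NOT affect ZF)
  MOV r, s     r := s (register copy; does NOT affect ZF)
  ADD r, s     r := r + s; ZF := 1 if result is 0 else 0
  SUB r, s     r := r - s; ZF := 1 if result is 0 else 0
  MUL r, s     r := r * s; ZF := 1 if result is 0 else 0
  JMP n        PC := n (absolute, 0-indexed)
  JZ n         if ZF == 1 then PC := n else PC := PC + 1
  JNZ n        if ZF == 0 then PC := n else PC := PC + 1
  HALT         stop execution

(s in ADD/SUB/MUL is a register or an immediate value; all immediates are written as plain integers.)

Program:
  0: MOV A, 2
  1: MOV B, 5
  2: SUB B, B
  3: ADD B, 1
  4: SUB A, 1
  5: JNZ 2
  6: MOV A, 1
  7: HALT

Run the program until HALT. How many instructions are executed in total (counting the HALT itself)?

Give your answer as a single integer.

Step 1: PC=0 exec 'MOV A, 2'. After: A=2 B=0 C=0 D=0 ZF=0 PC=1
Step 2: PC=1 exec 'MOV B, 5'. After: A=2 B=5 C=0 D=0 ZF=0 PC=2
Step 3: PC=2 exec 'SUB B, B'. After: A=2 B=0 C=0 D=0 ZF=1 PC=3
Step 4: PC=3 exec 'ADD B, 1'. After: A=2 B=1 C=0 D=0 ZF=0 PC=4
Step 5: PC=4 exec 'SUB A, 1'. After: A=1 B=1 C=0 D=0 ZF=0 PC=5
Step 6: PC=5 exec 'JNZ 2'. After: A=1 B=1 C=0 D=0 ZF=0 PC=2
Step 7: PC=2 exec 'SUB B, B'. After: A=1 B=0 C=0 D=0 ZF=1 PC=3
Step 8: PC=3 exec 'ADD B, 1'. After: A=1 B=1 C=0 D=0 ZF=0 PC=4
Step 9: PC=4 exec 'SUB A, 1'. After: A=0 B=1 C=0 D=0 ZF=1 PC=5
Step 10: PC=5 exec 'JNZ 2'. After: A=0 B=1 C=0 D=0 ZF=1 PC=6
Step 11: PC=6 exec 'MOV A, 1'. After: A=1 B=1 C=0 D=0 ZF=1 PC=7
Step 12: PC=7 exec 'HALT'. After: A=1 B=1 C=0 D=0 ZF=1 PC=7 HALTED
Total instructions executed: 12

Answer: 12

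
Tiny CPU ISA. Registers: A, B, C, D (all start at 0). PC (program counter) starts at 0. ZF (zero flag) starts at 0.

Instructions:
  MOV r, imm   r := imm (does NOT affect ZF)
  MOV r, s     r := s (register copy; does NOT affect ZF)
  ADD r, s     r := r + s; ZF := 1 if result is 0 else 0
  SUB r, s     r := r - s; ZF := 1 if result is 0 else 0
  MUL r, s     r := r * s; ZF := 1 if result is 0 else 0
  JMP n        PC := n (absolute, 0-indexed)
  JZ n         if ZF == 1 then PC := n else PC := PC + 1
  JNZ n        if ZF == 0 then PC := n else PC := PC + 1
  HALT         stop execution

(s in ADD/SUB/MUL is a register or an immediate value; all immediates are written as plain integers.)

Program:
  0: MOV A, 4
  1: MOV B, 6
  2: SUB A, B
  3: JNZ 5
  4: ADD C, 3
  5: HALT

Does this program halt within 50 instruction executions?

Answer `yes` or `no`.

Step 1: PC=0 exec 'MOV A, 4'. After: A=4 B=0 C=0 D=0 ZF=0 PC=1
Step 2: PC=1 exec 'MOV B, 6'. After: A=4 B=6 C=0 D=0 ZF=0 PC=2
Step 3: PC=2 exec 'SUB A, B'. After: A=-2 B=6 C=0 D=0 ZF=0 PC=3
Step 4: PC=3 exec 'JNZ 5'. After: A=-2 B=6 C=0 D=0 ZF=0 PC=5
Step 5: PC=5 exec 'HALT'. After: A=-2 B=6 C=0 D=0 ZF=0 PC=5 HALTED

Answer: yes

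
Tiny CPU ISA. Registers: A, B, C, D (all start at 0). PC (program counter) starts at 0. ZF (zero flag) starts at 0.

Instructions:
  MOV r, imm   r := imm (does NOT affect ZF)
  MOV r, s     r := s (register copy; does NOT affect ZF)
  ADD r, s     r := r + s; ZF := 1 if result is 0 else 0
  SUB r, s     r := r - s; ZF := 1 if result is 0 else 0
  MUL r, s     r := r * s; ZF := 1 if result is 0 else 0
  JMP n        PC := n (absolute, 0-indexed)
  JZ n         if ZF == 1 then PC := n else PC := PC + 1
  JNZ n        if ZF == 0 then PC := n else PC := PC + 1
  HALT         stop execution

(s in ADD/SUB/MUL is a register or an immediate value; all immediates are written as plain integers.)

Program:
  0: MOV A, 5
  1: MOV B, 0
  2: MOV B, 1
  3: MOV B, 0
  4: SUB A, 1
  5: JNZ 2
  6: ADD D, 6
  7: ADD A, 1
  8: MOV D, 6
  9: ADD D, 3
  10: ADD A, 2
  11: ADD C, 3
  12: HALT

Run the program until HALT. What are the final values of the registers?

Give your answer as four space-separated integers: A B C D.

Answer: 3 0 3 9

Derivation:
Step 1: PC=0 exec 'MOV A, 5'. After: A=5 B=0 C=0 D=0 ZF=0 PC=1
Step 2: PC=1 exec 'MOV B, 0'. After: A=5 B=0 C=0 D=0 ZF=0 PC=2
Step 3: PC=2 exec 'MOV B, 1'. After: A=5 B=1 C=0 D=0 ZF=0 PC=3
Step 4: PC=3 exec 'MOV B, 0'. After: A=5 B=0 C=0 D=0 ZF=0 PC=4
Step 5: PC=4 exec 'SUB A, 1'. After: A=4 B=0 C=0 D=0 ZF=0 PC=5
Step 6: PC=5 exec 'JNZ 2'. After: A=4 B=0 C=0 D=0 ZF=0 PC=2
Step 7: PC=2 exec 'MOV B, 1'. After: A=4 B=1 C=0 D=0 ZF=0 PC=3
Step 8: PC=3 exec 'MOV B, 0'. After: A=4 B=0 C=0 D=0 ZF=0 PC=4
Step 9: PC=4 exec 'SUB A, 1'. After: A=3 B=0 C=0 D=0 ZF=0 PC=5
Step 10: PC=5 exec 'JNZ 2'. After: A=3 B=0 C=0 D=0 ZF=0 PC=2
Step 11: PC=2 exec 'MOV B, 1'. After: A=3 B=1 C=0 D=0 ZF=0 PC=3
Step 12: PC=3 exec 'MOV B, 0'. After: A=3 B=0 C=0 D=0 ZF=0 PC=4
Step 13: PC=4 exec 'SUB A, 1'. After: A=2 B=0 C=0 D=0 ZF=0 PC=5
Step 14: PC=5 exec 'JNZ 2'. After: A=2 B=0 C=0 D=0 ZF=0 PC=2
Step 15: PC=2 exec 'MOV B, 1'. After: A=2 B=1 C=0 D=0 ZF=0 PC=3
Step 16: PC=3 exec 'MOV B, 0'. After: A=2 B=0 C=0 D=0 ZF=0 PC=4
Step 17: PC=4 exec 'SUB A, 1'. After: A=1 B=0 C=0 D=0 ZF=0 PC=5
Step 18: PC=5 exec 'JNZ 2'. After: A=1 B=0 C=0 D=0 ZF=0 PC=2
Step 19: PC=2 exec 'MOV B, 1'. After: A=1 B=1 C=0 D=0 ZF=0 PC=3
Step 20: PC=3 exec 'MOV B, 0'. After: A=1 B=0 C=0 D=0 ZF=0 PC=4
Step 21: PC=4 exec 'SUB A, 1'. After: A=0 B=0 C=0 D=0 ZF=1 PC=5
Step 22: PC=5 exec 'JNZ 2'. After: A=0 B=0 C=0 D=0 ZF=1 PC=6
Step 23: PC=6 exec 'ADD D, 6'. After: A=0 B=0 C=0 D=6 ZF=0 PC=7
Step 24: PC=7 exec 'ADD A, 1'. After: A=1 B=0 C=0 D=6 ZF=0 PC=8
Step 25: PC=8 exec 'MOV D, 6'. After: A=1 B=0 C=0 D=6 ZF=0 PC=9
Step 26: PC=9 exec 'ADD D, 3'. After: A=1 B=0 C=0 D=9 ZF=0 PC=10
Step 27: PC=10 exec 'ADD A, 2'. After: A=3 B=0 C=0 D=9 ZF=0 PC=11
Step 28: PC=11 exec 'ADD C, 3'. After: A=3 B=0 C=3 D=9 ZF=0 PC=12
Step 29: PC=12 exec 'HALT'. After: A=3 B=0 C=3 D=9 ZF=0 PC=12 HALTED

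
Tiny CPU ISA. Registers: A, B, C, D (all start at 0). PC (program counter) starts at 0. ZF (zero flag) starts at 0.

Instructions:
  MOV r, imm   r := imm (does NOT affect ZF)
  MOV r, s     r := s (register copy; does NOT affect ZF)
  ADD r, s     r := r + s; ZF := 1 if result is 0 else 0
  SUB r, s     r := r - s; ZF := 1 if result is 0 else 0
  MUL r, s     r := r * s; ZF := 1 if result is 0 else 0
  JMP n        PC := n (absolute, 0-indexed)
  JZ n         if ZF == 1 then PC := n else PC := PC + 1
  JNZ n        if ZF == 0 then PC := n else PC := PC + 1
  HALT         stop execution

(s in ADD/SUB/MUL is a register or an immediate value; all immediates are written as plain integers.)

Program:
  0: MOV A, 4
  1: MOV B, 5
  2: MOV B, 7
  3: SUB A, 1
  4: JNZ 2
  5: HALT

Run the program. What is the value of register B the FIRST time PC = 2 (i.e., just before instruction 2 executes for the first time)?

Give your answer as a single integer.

Step 1: PC=0 exec 'MOV A, 4'. After: A=4 B=0 C=0 D=0 ZF=0 PC=1
Step 2: PC=1 exec 'MOV B, 5'. After: A=4 B=5 C=0 D=0 ZF=0 PC=2
First time PC=2: B=5

5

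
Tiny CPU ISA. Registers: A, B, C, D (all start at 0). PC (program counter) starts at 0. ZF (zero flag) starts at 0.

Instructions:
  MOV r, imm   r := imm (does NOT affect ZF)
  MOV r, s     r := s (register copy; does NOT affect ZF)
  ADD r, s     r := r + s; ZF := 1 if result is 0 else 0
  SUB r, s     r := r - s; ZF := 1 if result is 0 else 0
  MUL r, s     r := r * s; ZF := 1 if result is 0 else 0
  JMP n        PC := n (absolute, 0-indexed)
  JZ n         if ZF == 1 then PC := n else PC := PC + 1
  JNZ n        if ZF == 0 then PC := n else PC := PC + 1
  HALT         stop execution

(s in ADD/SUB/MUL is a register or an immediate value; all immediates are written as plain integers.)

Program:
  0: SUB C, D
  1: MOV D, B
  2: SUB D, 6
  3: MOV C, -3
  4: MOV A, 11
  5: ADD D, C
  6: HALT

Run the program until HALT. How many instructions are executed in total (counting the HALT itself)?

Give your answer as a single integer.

Step 1: PC=0 exec 'SUB C, D'. After: A=0 B=0 C=0 D=0 ZF=1 PC=1
Step 2: PC=1 exec 'MOV D, B'. After: A=0 B=0 C=0 D=0 ZF=1 PC=2
Step 3: PC=2 exec 'SUB D, 6'. After: A=0 B=0 C=0 D=-6 ZF=0 PC=3
Step 4: PC=3 exec 'MOV C, -3'. After: A=0 B=0 C=-3 D=-6 ZF=0 PC=4
Step 5: PC=4 exec 'MOV A, 11'. After: A=11 B=0 C=-3 D=-6 ZF=0 PC=5
Step 6: PC=5 exec 'ADD D, C'. After: A=11 B=0 C=-3 D=-9 ZF=0 PC=6
Step 7: PC=6 exec 'HALT'. After: A=11 B=0 C=-3 D=-9 ZF=0 PC=6 HALTED
Total instructions executed: 7

Answer: 7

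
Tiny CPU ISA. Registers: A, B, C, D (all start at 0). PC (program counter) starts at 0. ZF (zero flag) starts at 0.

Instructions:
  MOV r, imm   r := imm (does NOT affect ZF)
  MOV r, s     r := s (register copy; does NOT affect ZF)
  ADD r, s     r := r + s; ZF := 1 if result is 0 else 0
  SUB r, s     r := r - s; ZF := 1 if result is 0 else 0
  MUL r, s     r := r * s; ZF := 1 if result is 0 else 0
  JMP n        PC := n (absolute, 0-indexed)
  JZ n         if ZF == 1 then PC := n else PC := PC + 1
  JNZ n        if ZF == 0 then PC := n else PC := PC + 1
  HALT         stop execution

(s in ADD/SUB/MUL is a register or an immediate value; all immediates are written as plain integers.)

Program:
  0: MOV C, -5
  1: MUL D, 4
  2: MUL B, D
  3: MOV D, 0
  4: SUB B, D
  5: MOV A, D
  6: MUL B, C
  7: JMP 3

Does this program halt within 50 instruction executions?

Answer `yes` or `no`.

Answer: no

Derivation:
Step 1: PC=0 exec 'MOV C, -5'. After: A=0 B=0 C=-5 D=0 ZF=0 PC=1
Step 2: PC=1 exec 'MUL D, 4'. After: A=0 B=0 C=-5 D=0 ZF=1 PC=2
Step 3: PC=2 exec 'MUL B, D'. After: A=0 B=0 C=-5 D=0 ZF=1 PC=3
Step 4: PC=3 exec 'MOV D, 0'. After: A=0 B=0 C=-5 D=0 ZF=1 PC=4
Step 5: PC=4 exec 'SUB B, D'. After: A=0 B=0 C=-5 D=0 ZF=1 PC=5
Step 6: PC=5 exec 'MOV A, D'. After: A=0 B=0 C=-5 D=0 ZF=1 PC=6
Step 7: PC=6 exec 'MUL B, C'. After: A=0 B=0 C=-5 D=0 ZF=1 PC=7
Step 8: PC=7 exec 'JMP 3'. After: A=0 B=0 C=-5 D=0 ZF=1 PC=3
State after step 8 equals state after step 3: the program is in a cycle of length 5 and will never halt.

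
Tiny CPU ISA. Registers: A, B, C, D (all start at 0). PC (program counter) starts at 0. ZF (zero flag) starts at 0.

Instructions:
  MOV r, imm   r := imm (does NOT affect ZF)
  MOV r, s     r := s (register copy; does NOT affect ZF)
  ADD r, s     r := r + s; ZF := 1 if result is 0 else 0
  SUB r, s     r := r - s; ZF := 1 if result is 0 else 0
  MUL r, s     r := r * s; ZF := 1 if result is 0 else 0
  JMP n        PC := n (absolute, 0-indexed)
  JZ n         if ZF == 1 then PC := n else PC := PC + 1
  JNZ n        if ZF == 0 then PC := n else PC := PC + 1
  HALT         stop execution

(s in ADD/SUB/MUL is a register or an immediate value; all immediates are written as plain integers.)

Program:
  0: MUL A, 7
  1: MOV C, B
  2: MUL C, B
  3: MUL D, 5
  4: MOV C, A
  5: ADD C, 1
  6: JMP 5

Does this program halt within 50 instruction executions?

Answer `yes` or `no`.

Step 1: PC=0 exec 'MUL A, 7'. After: A=0 B=0 C=0 D=0 ZF=1 PC=1
Step 2: PC=1 exec 'MOV C, B'. After: A=0 B=0 C=0 D=0 ZF=1 PC=2
Step 3: PC=2 exec 'MUL C, B'. After: A=0 B=0 C=0 D=0 ZF=1 PC=3
Step 4: PC=3 exec 'MUL D, 5'. After: A=0 B=0 C=0 D=0 ZF=1 PC=4
Step 5: PC=4 exec 'MOV C, A'. After: A=0 B=0 C=0 D=0 ZF=1 PC=5
Step 6: PC=5 exec 'ADD C, 1'. After: A=0 B=0 C=1 D=0 ZF=0 PC=6
Step 7: PC=6 exec 'JMP 5'. After: A=0 B=0 C=1 D=0 ZF=0 PC=5
Step 8: PC=5 exec 'ADD C, 1'. After: A=0 B=0 C=2 D=0 ZF=0 PC=6
Step 9: PC=6 exec 'JMP 5'. After: A=0 B=0 C=2 D=0 ZF=0 PC=5
Step 10: PC=5 exec 'ADD C, 1'. After: A=0 B=0 C=3 D=0 ZF=0 PC=6
Step 11: PC=6 exec 'JMP 5'. After: A=0 B=0 C=3 D=0 ZF=0 PC=5
Step 12: PC=5 exec 'ADD C, 1'. After: A=0 B=0 C=4 D=0 ZF=0 PC=6
Step 13: PC=6 exec 'JMP 5'. After: A=0 B=0 C=4 D=0 ZF=0 PC=5
Step 14: PC=5 exec 'ADD C, 1'. After: A=0 B=0 C=5 D=0 ZF=0 PC=6
Step 15: PC=6 exec 'JMP 5'. After: A=0 B=0 C=5 D=0 ZF=0 PC=5
After 50 steps: not halted. PC revisits the same instructions with no path to HALT; will never halt.

Answer: no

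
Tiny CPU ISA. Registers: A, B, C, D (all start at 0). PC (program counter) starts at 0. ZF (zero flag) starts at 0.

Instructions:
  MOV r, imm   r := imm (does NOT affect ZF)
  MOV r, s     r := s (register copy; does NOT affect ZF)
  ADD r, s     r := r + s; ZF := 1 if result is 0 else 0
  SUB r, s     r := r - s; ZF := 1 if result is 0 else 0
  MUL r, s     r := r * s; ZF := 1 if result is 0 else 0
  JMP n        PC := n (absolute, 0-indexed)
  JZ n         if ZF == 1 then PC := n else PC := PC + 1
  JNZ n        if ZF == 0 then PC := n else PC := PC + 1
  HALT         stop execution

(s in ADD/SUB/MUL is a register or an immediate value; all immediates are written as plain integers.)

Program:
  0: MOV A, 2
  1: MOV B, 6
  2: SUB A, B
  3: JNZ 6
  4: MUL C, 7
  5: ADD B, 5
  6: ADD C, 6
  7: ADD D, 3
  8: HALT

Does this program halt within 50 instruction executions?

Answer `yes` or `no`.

Step 1: PC=0 exec 'MOV A, 2'. After: A=2 B=0 C=0 D=0 ZF=0 PC=1
Step 2: PC=1 exec 'MOV B, 6'. After: A=2 B=6 C=0 D=0 ZF=0 PC=2
Step 3: PC=2 exec 'SUB A, B'. After: A=-4 B=6 C=0 D=0 ZF=0 PC=3
Step 4: PC=3 exec 'JNZ 6'. After: A=-4 B=6 C=0 D=0 ZF=0 PC=6
Step 5: PC=6 exec 'ADD C, 6'. After: A=-4 B=6 C=6 D=0 ZF=0 PC=7
Step 6: PC=7 exec 'ADD D, 3'. After: A=-4 B=6 C=6 D=3 ZF=0 PC=8
Step 7: PC=8 exec 'HALT'. After: A=-4 B=6 C=6 D=3 ZF=0 PC=8 HALTED

Answer: yes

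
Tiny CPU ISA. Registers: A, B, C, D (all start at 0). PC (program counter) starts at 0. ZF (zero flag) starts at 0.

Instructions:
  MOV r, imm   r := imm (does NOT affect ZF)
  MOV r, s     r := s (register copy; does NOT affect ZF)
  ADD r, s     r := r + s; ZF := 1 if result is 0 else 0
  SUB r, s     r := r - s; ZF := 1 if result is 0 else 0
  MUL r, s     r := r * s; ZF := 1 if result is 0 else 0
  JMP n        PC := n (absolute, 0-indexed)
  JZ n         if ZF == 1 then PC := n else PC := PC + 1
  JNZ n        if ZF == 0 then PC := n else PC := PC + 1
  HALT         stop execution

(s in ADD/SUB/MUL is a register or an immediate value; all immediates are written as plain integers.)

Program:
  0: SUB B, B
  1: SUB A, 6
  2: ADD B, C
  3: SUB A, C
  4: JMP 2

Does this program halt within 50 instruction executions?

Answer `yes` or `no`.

Answer: no

Derivation:
Step 1: PC=0 exec 'SUB B, B'. After: A=0 B=0 C=0 D=0 ZF=1 PC=1
Step 2: PC=1 exec 'SUB A, 6'. After: A=-6 B=0 C=0 D=0 ZF=0 PC=2
Step 3: PC=2 exec 'ADD B, C'. After: A=-6 B=0 C=0 D=0 ZF=1 PC=3
Step 4: PC=3 exec 'SUB A, C'. After: A=-6 B=0 C=0 D=0 ZF=0 PC=4
Step 5: PC=4 exec 'JMP 2'. After: A=-6 B=0 C=0 D=0 ZF=0 PC=2
State after step 5 equals state after step 2: the program is in a cycle of length 3 and will never halt.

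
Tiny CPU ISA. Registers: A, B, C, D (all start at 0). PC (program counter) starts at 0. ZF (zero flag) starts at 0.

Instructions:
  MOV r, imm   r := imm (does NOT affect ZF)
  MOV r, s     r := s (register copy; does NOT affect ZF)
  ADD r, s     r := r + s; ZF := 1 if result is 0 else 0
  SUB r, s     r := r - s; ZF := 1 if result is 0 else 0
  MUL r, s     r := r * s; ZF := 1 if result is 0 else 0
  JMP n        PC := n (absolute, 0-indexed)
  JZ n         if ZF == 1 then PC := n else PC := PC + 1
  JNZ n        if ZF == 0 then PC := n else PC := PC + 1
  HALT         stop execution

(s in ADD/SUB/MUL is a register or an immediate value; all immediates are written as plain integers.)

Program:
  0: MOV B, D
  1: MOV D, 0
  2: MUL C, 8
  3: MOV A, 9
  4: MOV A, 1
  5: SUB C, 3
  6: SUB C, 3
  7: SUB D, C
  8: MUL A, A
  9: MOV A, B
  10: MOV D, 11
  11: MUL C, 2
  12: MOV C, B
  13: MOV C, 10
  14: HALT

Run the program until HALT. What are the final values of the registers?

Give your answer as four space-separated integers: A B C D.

Step 1: PC=0 exec 'MOV B, D'. After: A=0 B=0 C=0 D=0 ZF=0 PC=1
Step 2: PC=1 exec 'MOV D, 0'. After: A=0 B=0 C=0 D=0 ZF=0 PC=2
Step 3: PC=2 exec 'MUL C, 8'. After: A=0 B=0 C=0 D=0 ZF=1 PC=3
Step 4: PC=3 exec 'MOV A, 9'. After: A=9 B=0 C=0 D=0 ZF=1 PC=4
Step 5: PC=4 exec 'MOV A, 1'. After: A=1 B=0 C=0 D=0 ZF=1 PC=5
Step 6: PC=5 exec 'SUB C, 3'. After: A=1 B=0 C=-3 D=0 ZF=0 PC=6
Step 7: PC=6 exec 'SUB C, 3'. After: A=1 B=0 C=-6 D=0 ZF=0 PC=7
Step 8: PC=7 exec 'SUB D, C'. After: A=1 B=0 C=-6 D=6 ZF=0 PC=8
Step 9: PC=8 exec 'MUL A, A'. After: A=1 B=0 C=-6 D=6 ZF=0 PC=9
Step 10: PC=9 exec 'MOV A, B'. After: A=0 B=0 C=-6 D=6 ZF=0 PC=10
Step 11: PC=10 exec 'MOV D, 11'. After: A=0 B=0 C=-6 D=11 ZF=0 PC=11
Step 12: PC=11 exec 'MUL C, 2'. After: A=0 B=0 C=-12 D=11 ZF=0 PC=12
Step 13: PC=12 exec 'MOV C, B'. After: A=0 B=0 C=0 D=11 ZF=0 PC=13
Step 14: PC=13 exec 'MOV C, 10'. After: A=0 B=0 C=10 D=11 ZF=0 PC=14
Step 15: PC=14 exec 'HALT'. After: A=0 B=0 C=10 D=11 ZF=0 PC=14 HALTED

Answer: 0 0 10 11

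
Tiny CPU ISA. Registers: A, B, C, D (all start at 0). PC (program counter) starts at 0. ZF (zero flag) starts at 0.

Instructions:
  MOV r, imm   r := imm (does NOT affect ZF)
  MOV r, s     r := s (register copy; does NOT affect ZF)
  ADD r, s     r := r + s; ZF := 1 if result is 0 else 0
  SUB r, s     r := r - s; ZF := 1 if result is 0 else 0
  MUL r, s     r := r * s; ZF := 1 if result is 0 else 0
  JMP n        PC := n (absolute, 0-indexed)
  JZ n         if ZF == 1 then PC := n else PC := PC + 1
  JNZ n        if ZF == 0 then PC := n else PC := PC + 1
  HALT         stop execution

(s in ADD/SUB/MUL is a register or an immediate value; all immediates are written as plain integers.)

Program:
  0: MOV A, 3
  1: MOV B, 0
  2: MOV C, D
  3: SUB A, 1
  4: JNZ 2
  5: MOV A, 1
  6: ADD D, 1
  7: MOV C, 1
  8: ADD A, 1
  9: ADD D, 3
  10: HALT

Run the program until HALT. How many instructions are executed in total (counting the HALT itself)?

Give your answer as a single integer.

Step 1: PC=0 exec 'MOV A, 3'. After: A=3 B=0 C=0 D=0 ZF=0 PC=1
Step 2: PC=1 exec 'MOV B, 0'. After: A=3 B=0 C=0 D=0 ZF=0 PC=2
Step 3: PC=2 exec 'MOV C, D'. After: A=3 B=0 C=0 D=0 ZF=0 PC=3
Step 4: PC=3 exec 'SUB A, 1'. After: A=2 B=0 C=0 D=0 ZF=0 PC=4
Step 5: PC=4 exec 'JNZ 2'. After: A=2 B=0 C=0 D=0 ZF=0 PC=2
Step 6: PC=2 exec 'MOV C, D'. After: A=2 B=0 C=0 D=0 ZF=0 PC=3
Step 7: PC=3 exec 'SUB A, 1'. After: A=1 B=0 C=0 D=0 ZF=0 PC=4
Step 8: PC=4 exec 'JNZ 2'. After: A=1 B=0 C=0 D=0 ZF=0 PC=2
Step 9: PC=2 exec 'MOV C, D'. After: A=1 B=0 C=0 D=0 ZF=0 PC=3
Step 10: PC=3 exec 'SUB A, 1'. After: A=0 B=0 C=0 D=0 ZF=1 PC=4
Step 11: PC=4 exec 'JNZ 2'. After: A=0 B=0 C=0 D=0 ZF=1 PC=5
Step 12: PC=5 exec 'MOV A, 1'. After: A=1 B=0 C=0 D=0 ZF=1 PC=6
Step 13: PC=6 exec 'ADD D, 1'. After: A=1 B=0 C=0 D=1 ZF=0 PC=7
Step 14: PC=7 exec 'MOV C, 1'. After: A=1 B=0 C=1 D=1 ZF=0 PC=8
Step 15: PC=8 exec 'ADD A, 1'. After: A=2 B=0 C=1 D=1 ZF=0 PC=9
Step 16: PC=9 exec 'ADD D, 3'. After: A=2 B=0 C=1 D=4 ZF=0 PC=10
Step 17: PC=10 exec 'HALT'. After: A=2 B=0 C=1 D=4 ZF=0 PC=10 HALTED
Total instructions executed: 17

Answer: 17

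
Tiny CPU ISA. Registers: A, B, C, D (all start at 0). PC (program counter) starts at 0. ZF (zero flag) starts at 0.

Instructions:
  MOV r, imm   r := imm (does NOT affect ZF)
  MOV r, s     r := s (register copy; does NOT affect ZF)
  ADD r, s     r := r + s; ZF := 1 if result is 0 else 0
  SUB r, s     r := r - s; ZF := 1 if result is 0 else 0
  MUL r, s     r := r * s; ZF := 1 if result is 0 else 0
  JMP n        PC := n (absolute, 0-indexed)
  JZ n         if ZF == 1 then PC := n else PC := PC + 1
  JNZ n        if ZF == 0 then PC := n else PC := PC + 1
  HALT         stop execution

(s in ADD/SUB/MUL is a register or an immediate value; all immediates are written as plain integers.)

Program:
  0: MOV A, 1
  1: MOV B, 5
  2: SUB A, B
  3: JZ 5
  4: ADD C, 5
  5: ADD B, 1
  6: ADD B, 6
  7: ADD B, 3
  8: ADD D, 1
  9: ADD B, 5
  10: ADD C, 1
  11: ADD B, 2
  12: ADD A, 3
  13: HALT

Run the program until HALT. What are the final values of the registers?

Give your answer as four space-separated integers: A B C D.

Step 1: PC=0 exec 'MOV A, 1'. After: A=1 B=0 C=0 D=0 ZF=0 PC=1
Step 2: PC=1 exec 'MOV B, 5'. After: A=1 B=5 C=0 D=0 ZF=0 PC=2
Step 3: PC=2 exec 'SUB A, B'. After: A=-4 B=5 C=0 D=0 ZF=0 PC=3
Step 4: PC=3 exec 'JZ 5'. After: A=-4 B=5 C=0 D=0 ZF=0 PC=4
Step 5: PC=4 exec 'ADD C, 5'. After: A=-4 B=5 C=5 D=0 ZF=0 PC=5
Step 6: PC=5 exec 'ADD B, 1'. After: A=-4 B=6 C=5 D=0 ZF=0 PC=6
Step 7: PC=6 exec 'ADD B, 6'. After: A=-4 B=12 C=5 D=0 ZF=0 PC=7
Step 8: PC=7 exec 'ADD B, 3'. After: A=-4 B=15 C=5 D=0 ZF=0 PC=8
Step 9: PC=8 exec 'ADD D, 1'. After: A=-4 B=15 C=5 D=1 ZF=0 PC=9
Step 10: PC=9 exec 'ADD B, 5'. After: A=-4 B=20 C=5 D=1 ZF=0 PC=10
Step 11: PC=10 exec 'ADD C, 1'. After: A=-4 B=20 C=6 D=1 ZF=0 PC=11
Step 12: PC=11 exec 'ADD B, 2'. After: A=-4 B=22 C=6 D=1 ZF=0 PC=12
Step 13: PC=12 exec 'ADD A, 3'. After: A=-1 B=22 C=6 D=1 ZF=0 PC=13
Step 14: PC=13 exec 'HALT'. After: A=-1 B=22 C=6 D=1 ZF=0 PC=13 HALTED

Answer: -1 22 6 1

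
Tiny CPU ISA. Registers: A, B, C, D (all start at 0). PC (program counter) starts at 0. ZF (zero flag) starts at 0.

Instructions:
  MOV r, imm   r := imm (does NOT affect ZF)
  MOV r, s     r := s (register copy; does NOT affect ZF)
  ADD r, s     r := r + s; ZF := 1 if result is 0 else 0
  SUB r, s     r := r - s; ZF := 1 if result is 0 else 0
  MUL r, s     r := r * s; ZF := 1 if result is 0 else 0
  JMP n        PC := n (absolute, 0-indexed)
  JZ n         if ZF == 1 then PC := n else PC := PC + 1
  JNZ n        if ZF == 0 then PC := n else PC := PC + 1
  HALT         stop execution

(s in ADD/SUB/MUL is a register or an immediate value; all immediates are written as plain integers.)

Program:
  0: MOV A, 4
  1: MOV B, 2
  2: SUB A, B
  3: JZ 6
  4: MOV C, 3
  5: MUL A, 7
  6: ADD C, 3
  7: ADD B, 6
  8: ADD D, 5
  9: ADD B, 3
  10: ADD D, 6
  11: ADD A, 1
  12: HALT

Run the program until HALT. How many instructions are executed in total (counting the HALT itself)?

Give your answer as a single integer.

Answer: 13

Derivation:
Step 1: PC=0 exec 'MOV A, 4'. After: A=4 B=0 C=0 D=0 ZF=0 PC=1
Step 2: PC=1 exec 'MOV B, 2'. After: A=4 B=2 C=0 D=0 ZF=0 PC=2
Step 3: PC=2 exec 'SUB A, B'. After: A=2 B=2 C=0 D=0 ZF=0 PC=3
Step 4: PC=3 exec 'JZ 6'. After: A=2 B=2 C=0 D=0 ZF=0 PC=4
Step 5: PC=4 exec 'MOV C, 3'. After: A=2 B=2 C=3 D=0 ZF=0 PC=5
Step 6: PC=5 exec 'MUL A, 7'. After: A=14 B=2 C=3 D=0 ZF=0 PC=6
Step 7: PC=6 exec 'ADD C, 3'. After: A=14 B=2 C=6 D=0 ZF=0 PC=7
Step 8: PC=7 exec 'ADD B, 6'. After: A=14 B=8 C=6 D=0 ZF=0 PC=8
Step 9: PC=8 exec 'ADD D, 5'. After: A=14 B=8 C=6 D=5 ZF=0 PC=9
Step 10: PC=9 exec 'ADD B, 3'. After: A=14 B=11 C=6 D=5 ZF=0 PC=10
Step 11: PC=10 exec 'ADD D, 6'. After: A=14 B=11 C=6 D=11 ZF=0 PC=11
Step 12: PC=11 exec 'ADD A, 1'. After: A=15 B=11 C=6 D=11 ZF=0 PC=12
Step 13: PC=12 exec 'HALT'. After: A=15 B=11 C=6 D=11 ZF=0 PC=12 HALTED
Total instructions executed: 13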